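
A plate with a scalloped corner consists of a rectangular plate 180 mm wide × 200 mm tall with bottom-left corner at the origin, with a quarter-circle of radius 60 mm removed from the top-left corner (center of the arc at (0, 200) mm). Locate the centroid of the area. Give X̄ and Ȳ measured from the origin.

plate: A = 180 × 200 = 36000.00, centroid at (90.00, 100.00).
removed quarter-circle: A = −¼π·60² = -2827.43, centroid at (25.46, 174.54).
ΣA = 33172.57 mm², ΣAX̄ = 3168000.00 mm³, ΣAȲ = 3106513.32 mm³.
X̄ = 3168000.00/33172.57 = 95.50 mm; Ȳ = 3106513.32/33172.57 = 93.65 mm.

X̄ = 95.50 mm, Ȳ = 93.65 mm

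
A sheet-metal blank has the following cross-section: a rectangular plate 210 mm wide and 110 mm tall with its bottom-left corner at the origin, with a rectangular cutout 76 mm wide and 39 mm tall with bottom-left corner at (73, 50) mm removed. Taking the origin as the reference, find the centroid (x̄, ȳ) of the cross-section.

plate: A = 210 × 110 = 23100.00, centroid at (105.00, 55.00).
hole: A = −(76 × 39) = -2964.00, centroid at (111.00, 69.50).
ΣA = 20136.00 mm², ΣAx̄ = 2096496.00 mm³, ΣAȳ = 1064502.00 mm³.
x̄ = 2096496.00/20136.00 = 104.12 mm; ȳ = 1064502.00/20136.00 = 52.87 mm.

x̄ = 104.12 mm, ȳ = 52.87 mm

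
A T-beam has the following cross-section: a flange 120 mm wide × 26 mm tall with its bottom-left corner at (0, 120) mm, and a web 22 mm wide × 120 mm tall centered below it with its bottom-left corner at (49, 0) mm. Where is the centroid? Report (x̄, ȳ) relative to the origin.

x̄ = 60.00 mm, ȳ = 99.54 mm

web: A = 22 × 120 = 2640.00, centroid at (60.00, 60.00).
flange: A = 120 × 26 = 3120.00, centroid at (60.00, 133.00).
ΣA = 5760.00 mm²
ΣAx̄ = (2640.00)(60.00) + (3120.00)(60.00) = 345600.00 mm³
ΣAȳ = (2640.00)(60.00) + (3120.00)(133.00) = 573360.00 mm³
x̄ = 345600.00 / 5760.00 = 60.00 mm
ȳ = 573360.00 / 5760.00 = 99.54 mm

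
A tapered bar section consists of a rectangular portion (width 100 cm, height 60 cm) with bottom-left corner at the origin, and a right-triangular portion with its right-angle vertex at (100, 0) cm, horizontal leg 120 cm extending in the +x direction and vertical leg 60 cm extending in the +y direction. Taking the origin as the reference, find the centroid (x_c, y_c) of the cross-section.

x_c = 83.75 cm, y_c = 26.25 cm

rectangular portion: A = 100 × 60 = 6000.00, centroid at (50.00, 30.00).
triangular portion: A = ½·120·60 = 3600.00, centroid at (140.00, 20.00).
ΣA = 9600.00 cm², ΣAx_c = 804000.00 cm³, ΣAy_c = 252000.00 cm³.
x_c = 804000.00/9600.00 = 83.75 cm; y_c = 252000.00/9600.00 = 26.25 cm.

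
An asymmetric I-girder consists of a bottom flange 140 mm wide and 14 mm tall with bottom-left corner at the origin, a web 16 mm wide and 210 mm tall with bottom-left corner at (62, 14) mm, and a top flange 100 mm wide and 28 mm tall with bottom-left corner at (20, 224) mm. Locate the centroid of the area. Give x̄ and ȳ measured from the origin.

bottom flange: A = 140 × 14 = 1960.00, centroid at (70.00, 7.00).
web: A = 16 × 210 = 3360.00, centroid at (70.00, 119.00).
top flange: A = 100 × 28 = 2800.00, centroid at (70.00, 238.00).
ΣA = 8120.00 mm², ΣAx̄ = 568400.00 mm³, ΣAȳ = 1079960.00 mm³.
x̄ = 568400.00/8120.00 = 70.00 mm; ȳ = 1079960.00/8120.00 = 133.00 mm.

x̄ = 70.00 mm, ȳ = 133.00 mm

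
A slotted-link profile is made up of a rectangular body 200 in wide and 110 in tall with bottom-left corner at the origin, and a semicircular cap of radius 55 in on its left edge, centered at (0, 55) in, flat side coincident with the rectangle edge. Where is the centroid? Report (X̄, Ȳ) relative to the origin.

X̄ = 78.09 in, Ȳ = 55.00 in

rectangular body: A = 200 × 110 = 22000.00, centroid at (100.00, 55.00).
semicircular end: A = ½π·55² = 4751.66, centroid at (-23.34, 55.00).
ΣA = 26751.66 in², ΣAX̄ = 2089083.33 in³, ΣAȲ = 1471341.24 in³.
X̄ = 2089083.33/26751.66 = 78.09 in; Ȳ = 1471341.24/26751.66 = 55.00 in.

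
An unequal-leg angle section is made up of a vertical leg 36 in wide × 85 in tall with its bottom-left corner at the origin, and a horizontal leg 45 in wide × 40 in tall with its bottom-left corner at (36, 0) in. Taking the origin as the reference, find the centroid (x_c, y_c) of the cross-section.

x_c = 33.00 in, y_c = 34.17 in

Part | A | x̄ᵢ | ȳᵢ | A·x̄ᵢ | A·ȳᵢ
vertical leg | 3060.00 | 18.00 | 42.50 | 55080.00 | 130050.00
horizontal leg | 1800.00 | 58.50 | 20.00 | 105300.00 | 36000.00
Σ | 4860.00 |  |  | 160380.00 | 166050.00
x_c = 160380.00 / 4860.00 = 33.00 in
y_c = 166050.00 / 4860.00 = 34.17 in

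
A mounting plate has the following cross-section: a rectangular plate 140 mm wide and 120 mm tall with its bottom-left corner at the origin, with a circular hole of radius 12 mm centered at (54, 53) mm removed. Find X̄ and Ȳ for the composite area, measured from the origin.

X̄ = 70.44 mm, Ȳ = 60.19 mm

plate: A = 140 × 120 = 16800.00, centroid at (70.00, 60.00).
hole: A = −π·12² = -452.39, centroid at (54.00, 53.00).
ΣA = 16347.61 mm², ΣAX̄ = 1151570.98 mm³, ΣAȲ = 984023.36 mm³.
X̄ = 1151570.98/16347.61 = 70.44 mm; Ȳ = 984023.36/16347.61 = 60.19 mm.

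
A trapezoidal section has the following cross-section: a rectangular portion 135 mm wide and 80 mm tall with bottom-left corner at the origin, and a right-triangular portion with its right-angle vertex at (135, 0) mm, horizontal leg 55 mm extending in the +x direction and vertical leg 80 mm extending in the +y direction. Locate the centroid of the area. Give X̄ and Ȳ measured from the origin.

Part | A | x̄ᵢ | ȳᵢ | A·x̄ᵢ | A·ȳᵢ
rectangular portion | 10800.00 | 67.50 | 40.00 | 729000.00 | 432000.00
triangular portion | 2200.00 | 153.33 | 26.67 | 337333.33 | 58666.67
Σ | 13000.00 |  |  | 1066333.33 | 490666.67
X̄ = 1066333.33 / 13000.00 = 82.03 mm
Ȳ = 490666.67 / 13000.00 = 37.74 mm

X̄ = 82.03 mm, Ȳ = 37.74 mm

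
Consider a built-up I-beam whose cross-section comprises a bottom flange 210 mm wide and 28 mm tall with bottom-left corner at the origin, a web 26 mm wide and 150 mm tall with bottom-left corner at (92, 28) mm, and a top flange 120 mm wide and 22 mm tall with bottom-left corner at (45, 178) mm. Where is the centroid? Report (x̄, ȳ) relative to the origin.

bottom flange: A = 210 × 28 = 5880.00, centroid at (105.00, 14.00).
web: A = 26 × 150 = 3900.00, centroid at (105.00, 103.00).
top flange: A = 120 × 22 = 2640.00, centroid at (105.00, 189.00).
ΣA = 12420.00 mm²
ΣAx̄ = (5880.00)(105.00) + (3900.00)(105.00) + (2640.00)(105.00) = 1304100.00 mm³
ΣAȳ = (5880.00)(14.00) + (3900.00)(103.00) + (2640.00)(189.00) = 982980.00 mm³
x̄ = 1304100.00 / 12420.00 = 105.00 mm
ȳ = 982980.00 / 12420.00 = 79.14 mm

x̄ = 105.00 mm, ȳ = 79.14 mm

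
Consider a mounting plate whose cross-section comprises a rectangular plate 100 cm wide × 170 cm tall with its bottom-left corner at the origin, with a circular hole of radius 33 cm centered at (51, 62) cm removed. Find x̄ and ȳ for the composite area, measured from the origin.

x̄ = 49.75 cm, ȳ = 90.79 cm

plate: A = 100 × 170 = 17000.00, centroid at (50.00, 85.00).
hole: A = −π·33² = -3421.19, centroid at (51.00, 62.00).
ΣA = 13578.81 cm², ΣAx̄ = 675519.09 cm³, ΣAȳ = 1232885.95 cm³.
x̄ = 675519.09/13578.81 = 49.75 cm; ȳ = 1232885.95/13578.81 = 90.79 cm.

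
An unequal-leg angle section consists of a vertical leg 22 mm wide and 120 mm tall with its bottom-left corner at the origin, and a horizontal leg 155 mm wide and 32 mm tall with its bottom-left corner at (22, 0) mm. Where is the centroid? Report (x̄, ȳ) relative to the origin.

vertical leg: A = 22 × 120 = 2640.00, centroid at (11.00, 60.00).
horizontal leg: A = 155 × 32 = 4960.00, centroid at (99.50, 16.00).
ΣA = 7600.00 mm²
ΣAx̄ = (2640.00)(11.00) + (4960.00)(99.50) = 522560.00 mm³
ΣAȳ = (2640.00)(60.00) + (4960.00)(16.00) = 237760.00 mm³
x̄ = 522560.00 / 7600.00 = 68.76 mm
ȳ = 237760.00 / 7600.00 = 31.28 mm

x̄ = 68.76 mm, ȳ = 31.28 mm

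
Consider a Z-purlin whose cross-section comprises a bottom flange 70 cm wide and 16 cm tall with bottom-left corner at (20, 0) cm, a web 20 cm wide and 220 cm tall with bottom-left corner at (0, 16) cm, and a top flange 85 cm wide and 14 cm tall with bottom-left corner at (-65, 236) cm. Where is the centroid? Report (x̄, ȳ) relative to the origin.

bottom flange: A = 70 × 16 = 1120.00, centroid at (55.00, 8.00).
web: A = 20 × 220 = 4400.00, centroid at (10.00, 126.00).
top flange: A = 85 × 14 = 1190.00, centroid at (-22.50, 243.00).
ΣA = 6710.00 cm²
ΣAx̄ = (1120.00)(55.00) + (4400.00)(10.00) + (1190.00)(-22.50) = 78825.00 cm³
ΣAȳ = (1120.00)(8.00) + (4400.00)(126.00) + (1190.00)(243.00) = 852530.00 cm³
x̄ = 78825.00 / 6710.00 = 11.75 cm
ȳ = 852530.00 / 6710.00 = 127.05 cm

x̄ = 11.75 cm, ȳ = 127.05 cm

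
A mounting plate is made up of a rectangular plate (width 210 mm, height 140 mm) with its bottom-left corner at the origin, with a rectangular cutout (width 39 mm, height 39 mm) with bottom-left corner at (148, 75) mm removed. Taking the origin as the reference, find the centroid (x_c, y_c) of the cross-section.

x_c = 101.59 mm, y_c = 68.66 mm

plate: A = 210 × 140 = 29400.00, centroid at (105.00, 70.00).
hole: A = −(39 × 39) = -1521.00, centroid at (167.50, 94.50).
ΣA = 27879.00 mm²
ΣAx_c = (29400.00)(105.00) + (-1521.00)(167.50) = 2832232.50 mm³
ΣAy_c = (29400.00)(70.00) + (-1521.00)(94.50) = 1914265.50 mm³
x_c = 2832232.50 / 27879.00 = 101.59 mm
y_c = 1914265.50 / 27879.00 = 68.66 mm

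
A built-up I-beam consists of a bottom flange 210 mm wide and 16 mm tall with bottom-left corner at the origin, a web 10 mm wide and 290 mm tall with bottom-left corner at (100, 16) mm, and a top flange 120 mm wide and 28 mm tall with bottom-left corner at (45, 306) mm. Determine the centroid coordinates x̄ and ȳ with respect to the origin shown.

bottom flange: A = 210 × 16 = 3360.00, centroid at (105.00, 8.00).
web: A = 10 × 290 = 2900.00, centroid at (105.00, 161.00).
top flange: A = 120 × 28 = 3360.00, centroid at (105.00, 320.00).
ΣA = 9620.00 mm², ΣAx̄ = 1010100.00 mm³, ΣAȳ = 1568980.00 mm³.
x̄ = 1010100.00/9620.00 = 105.00 mm; ȳ = 1568980.00/9620.00 = 163.10 mm.

x̄ = 105.00 mm, ȳ = 163.10 mm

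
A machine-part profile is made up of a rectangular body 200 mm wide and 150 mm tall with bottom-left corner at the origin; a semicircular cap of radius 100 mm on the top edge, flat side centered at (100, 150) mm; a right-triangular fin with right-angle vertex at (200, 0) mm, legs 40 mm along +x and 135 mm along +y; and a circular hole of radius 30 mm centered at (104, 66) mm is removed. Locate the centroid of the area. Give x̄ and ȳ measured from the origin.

rectangular body: A = 200 × 150 = 30000.00, centroid at (100.00, 75.00).
semicircular top: A = ½π·100² = 15707.96, centroid at (100.00, 192.44).
triangular fin: A = ½·40·135 = 2700.00, centroid at (213.33, 45.00).
hole: A = −π·30² = -2827.43, centroid at (104.00, 66.00).
ΣA = 45580.53 mm², ΣAx̄ = 4852743.25 mm³, ΣAȳ = 5207750.55 mm³.
x̄ = 4852743.25/45580.53 = 106.47 mm; ȳ = 5207750.55/45580.53 = 114.25 mm.

x̄ = 106.47 mm, ȳ = 114.25 mm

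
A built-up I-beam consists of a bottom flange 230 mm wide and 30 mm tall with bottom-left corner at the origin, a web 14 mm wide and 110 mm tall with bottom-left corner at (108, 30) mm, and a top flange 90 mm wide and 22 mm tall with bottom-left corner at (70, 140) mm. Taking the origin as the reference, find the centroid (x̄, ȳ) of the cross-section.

Part | A | x̄ᵢ | ȳᵢ | A·x̄ᵢ | A·ȳᵢ
bottom flange | 6900.00 | 115.00 | 15.00 | 793500.00 | 103500.00
web | 1540.00 | 115.00 | 85.00 | 177100.00 | 130900.00
top flange | 1980.00 | 115.00 | 151.00 | 227700.00 | 298980.00
Σ | 10420.00 |  |  | 1198300.00 | 533380.00
x̄ = 1198300.00 / 10420.00 = 115.00 mm
ȳ = 533380.00 / 10420.00 = 51.19 mm

x̄ = 115.00 mm, ȳ = 51.19 mm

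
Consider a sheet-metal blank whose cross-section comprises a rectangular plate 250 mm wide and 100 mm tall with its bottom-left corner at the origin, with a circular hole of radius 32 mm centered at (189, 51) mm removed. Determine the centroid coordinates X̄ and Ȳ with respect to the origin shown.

X̄ = 115.55 mm, Ȳ = 49.85 mm

plate: A = 250 × 100 = 25000.00, centroid at (125.00, 50.00).
hole: A = −π·32² = -3216.99, centroid at (189.00, 51.00).
ΣA = 21783.01 mm²
ΣAX̄ = (25000.00)(125.00) + (-3216.99)(189.00) = 2516988.72 mm³
ΣAȲ = (25000.00)(50.00) + (-3216.99)(51.00) = 1085933.47 mm³
X̄ = 2516988.72 / 21783.01 = 115.55 mm
Ȳ = 1085933.47 / 21783.01 = 49.85 mm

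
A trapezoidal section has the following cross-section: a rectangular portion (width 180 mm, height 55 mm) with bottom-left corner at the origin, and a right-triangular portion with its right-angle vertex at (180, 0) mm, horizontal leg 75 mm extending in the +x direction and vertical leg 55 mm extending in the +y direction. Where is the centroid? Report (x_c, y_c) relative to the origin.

x_c = 109.83 mm, y_c = 25.92 mm

Part | A | x̄ᵢ | ȳᵢ | A·x̄ᵢ | A·ȳᵢ
rectangular portion | 9900.00 | 90.00 | 27.50 | 891000.00 | 272250.00
triangular portion | 2062.50 | 205.00 | 18.33 | 422812.50 | 37812.50
Σ | 11962.50 |  |  | 1313812.50 | 310062.50
x_c = 1313812.50 / 11962.50 = 109.83 mm
y_c = 310062.50 / 11962.50 = 25.92 mm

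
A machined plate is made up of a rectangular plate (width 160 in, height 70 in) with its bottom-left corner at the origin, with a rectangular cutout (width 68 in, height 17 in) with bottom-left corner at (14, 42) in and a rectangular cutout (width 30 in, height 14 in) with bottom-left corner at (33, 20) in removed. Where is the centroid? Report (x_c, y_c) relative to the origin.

x_c = 85.24 in, y_c = 33.49 in

plate: A = 160 × 70 = 11200.00, centroid at (80.00, 35.00).
hole 1: A = −(68 × 17) = -1156.00, centroid at (48.00, 50.50).
hole 2: A = −(30 × 14) = -420.00, centroid at (48.00, 27.00).
ΣA = 9624.00 in²
ΣAx_c = (11200.00)(80.00) + (-1156.00)(48.00) + (-420.00)(48.00) = 820352.00 in³
ΣAy_c = (11200.00)(35.00) + (-1156.00)(50.50) + (-420.00)(27.00) = 322282.00 in³
x_c = 820352.00 / 9624.00 = 85.24 in
y_c = 322282.00 / 9624.00 = 33.49 in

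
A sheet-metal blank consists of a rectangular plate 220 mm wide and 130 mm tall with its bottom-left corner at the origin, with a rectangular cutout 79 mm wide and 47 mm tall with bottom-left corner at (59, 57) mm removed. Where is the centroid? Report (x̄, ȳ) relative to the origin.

Part | A | x̄ᵢ | ȳᵢ | A·x̄ᵢ | A·ȳᵢ
plate | 28600.00 | 110.00 | 65.00 | 3146000.00 | 1859000.00
hole | -3713.00 | 98.50 | 80.50 | -365730.50 | -298896.50
Σ | 24887.00 |  |  | 2780269.50 | 1560103.50
x̄ = 2780269.50 / 24887.00 = 111.72 mm
ȳ = 1560103.50 / 24887.00 = 62.69 mm

x̄ = 111.72 mm, ȳ = 62.69 mm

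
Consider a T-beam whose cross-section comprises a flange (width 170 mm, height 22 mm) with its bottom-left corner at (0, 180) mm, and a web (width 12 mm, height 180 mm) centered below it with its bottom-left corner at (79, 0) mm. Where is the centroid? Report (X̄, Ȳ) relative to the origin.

Part | A | x̄ᵢ | ȳᵢ | A·x̄ᵢ | A·ȳᵢ
web | 2160.00 | 85.00 | 90.00 | 183600.00 | 194400.00
flange | 3740.00 | 85.00 | 191.00 | 317900.00 | 714340.00
Σ | 5900.00 |  |  | 501500.00 | 908740.00
X̄ = 501500.00 / 5900.00 = 85.00 mm
Ȳ = 908740.00 / 5900.00 = 154.02 mm

X̄ = 85.00 mm, Ȳ = 154.02 mm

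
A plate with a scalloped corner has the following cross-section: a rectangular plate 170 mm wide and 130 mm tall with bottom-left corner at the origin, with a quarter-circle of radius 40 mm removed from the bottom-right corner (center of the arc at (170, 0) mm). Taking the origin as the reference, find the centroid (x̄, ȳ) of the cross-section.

x̄ = 80.90 mm, ȳ = 67.90 mm

Part | A | x̄ᵢ | ȳᵢ | A·x̄ᵢ | A·ȳᵢ
plate | 22100.00 | 85.00 | 65.00 | 1878500.00 | 1436500.00
removed quarter-circle | -1256.64 | 153.02 | 16.98 | -192294.97 | -21333.33
Σ | 20843.36 |  |  | 1686205.03 | 1415166.67
x̄ = 1686205.03 / 20843.36 = 80.90 mm
ȳ = 1415166.67 / 20843.36 = 67.90 mm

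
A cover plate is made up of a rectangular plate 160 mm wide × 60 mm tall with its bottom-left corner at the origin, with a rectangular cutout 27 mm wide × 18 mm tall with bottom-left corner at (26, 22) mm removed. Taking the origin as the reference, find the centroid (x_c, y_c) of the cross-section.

x_c = 82.16 mm, y_c = 29.95 mm

plate: A = 160 × 60 = 9600.00, centroid at (80.00, 30.00).
hole: A = −(27 × 18) = -486.00, centroid at (39.50, 31.00).
ΣA = 9114.00 mm², ΣAx_c = 748803.00 mm³, ΣAy_c = 272934.00 mm³.
x_c = 748803.00/9114.00 = 82.16 mm; y_c = 272934.00/9114.00 = 29.95 mm.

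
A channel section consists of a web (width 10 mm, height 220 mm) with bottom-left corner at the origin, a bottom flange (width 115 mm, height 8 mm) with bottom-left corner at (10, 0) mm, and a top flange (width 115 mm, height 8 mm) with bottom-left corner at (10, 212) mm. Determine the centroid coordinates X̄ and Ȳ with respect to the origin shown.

web: A = 10 × 220 = 2200.00, centroid at (5.00, 110.00).
bottom flange: A = 115 × 8 = 920.00, centroid at (67.50, 4.00).
top flange: A = 115 × 8 = 920.00, centroid at (67.50, 216.00).
ΣA = 4040.00 mm²
ΣAX̄ = (2200.00)(5.00) + (920.00)(67.50) + (920.00)(67.50) = 135200.00 mm³
ΣAȲ = (2200.00)(110.00) + (920.00)(4.00) + (920.00)(216.00) = 444400.00 mm³
X̄ = 135200.00 / 4040.00 = 33.47 mm
Ȳ = 444400.00 / 4040.00 = 110.00 mm

X̄ = 33.47 mm, Ȳ = 110.00 mm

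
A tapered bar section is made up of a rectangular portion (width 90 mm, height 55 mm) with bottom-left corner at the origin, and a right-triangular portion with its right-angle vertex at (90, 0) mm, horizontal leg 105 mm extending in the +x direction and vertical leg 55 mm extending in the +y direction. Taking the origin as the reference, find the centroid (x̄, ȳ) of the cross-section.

Part | A | x̄ᵢ | ȳᵢ | A·x̄ᵢ | A·ȳᵢ
rectangular portion | 4950.00 | 45.00 | 27.50 | 222750.00 | 136125.00
triangular portion | 2887.50 | 125.00 | 18.33 | 360937.50 | 52937.50
Σ | 7837.50 |  |  | 583687.50 | 189062.50
x̄ = 583687.50 / 7837.50 = 74.47 mm
ȳ = 189062.50 / 7837.50 = 24.12 mm

x̄ = 74.47 mm, ȳ = 24.12 mm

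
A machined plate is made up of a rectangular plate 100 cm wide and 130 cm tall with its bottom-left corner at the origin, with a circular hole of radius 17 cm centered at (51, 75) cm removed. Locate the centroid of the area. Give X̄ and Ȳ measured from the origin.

Part | A | x̄ᵢ | ȳᵢ | A·x̄ᵢ | A·ȳᵢ
plate | 13000.00 | 50.00 | 65.00 | 650000.00 | 845000.00
hole | -907.92 | 51.00 | 75.00 | -46303.93 | -68094.02
Σ | 12092.08 |  |  | 603696.07 | 776905.98
X̄ = 603696.07 / 12092.08 = 49.92 cm
Ȳ = 776905.98 / 12092.08 = 64.25 cm

X̄ = 49.92 cm, Ȳ = 64.25 cm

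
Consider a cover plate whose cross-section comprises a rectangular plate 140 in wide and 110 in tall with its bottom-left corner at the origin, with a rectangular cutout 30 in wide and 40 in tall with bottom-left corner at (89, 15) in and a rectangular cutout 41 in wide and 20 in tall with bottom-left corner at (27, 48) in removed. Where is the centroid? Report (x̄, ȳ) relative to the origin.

plate: A = 140 × 110 = 15400.00, centroid at (70.00, 55.00).
hole 1: A = −(30 × 40) = -1200.00, centroid at (104.00, 35.00).
hole 2: A = −(41 × 20) = -820.00, centroid at (47.50, 58.00).
ΣA = 13380.00 in², ΣAx̄ = 914250.00 in³, ΣAȳ = 757440.00 in³.
x̄ = 914250.00/13380.00 = 68.33 in; ȳ = 757440.00/13380.00 = 56.61 in.

x̄ = 68.33 in, ȳ = 56.61 in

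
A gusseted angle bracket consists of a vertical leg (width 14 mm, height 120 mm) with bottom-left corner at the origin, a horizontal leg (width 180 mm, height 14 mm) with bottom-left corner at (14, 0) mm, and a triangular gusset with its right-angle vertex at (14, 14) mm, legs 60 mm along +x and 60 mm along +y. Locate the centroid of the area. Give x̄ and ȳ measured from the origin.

vertical leg: A = 14 × 120 = 1680.00, centroid at (7.00, 60.00).
horizontal leg: A = 180 × 14 = 2520.00, centroid at (104.00, 7.00).
gusset: A = ½·60·60 = 1800.00, centroid at (34.00, 34.00).
ΣA = 6000.00 mm²
ΣAx̄ = (1680.00)(7.00) + (2520.00)(104.00) + (1800.00)(34.00) = 335040.00 mm³
ΣAȳ = (1680.00)(60.00) + (2520.00)(7.00) + (1800.00)(34.00) = 179640.00 mm³
x̄ = 335040.00 / 6000.00 = 55.84 mm
ȳ = 179640.00 / 6000.00 = 29.94 mm

x̄ = 55.84 mm, ȳ = 29.94 mm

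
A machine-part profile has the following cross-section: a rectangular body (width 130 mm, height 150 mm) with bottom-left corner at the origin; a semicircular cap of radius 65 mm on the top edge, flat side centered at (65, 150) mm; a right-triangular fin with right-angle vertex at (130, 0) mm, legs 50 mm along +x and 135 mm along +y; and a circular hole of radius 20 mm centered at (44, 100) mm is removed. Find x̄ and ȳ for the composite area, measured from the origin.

rectangular body: A = 130 × 150 = 19500.00, centroid at (65.00, 75.00).
semicircular top: A = ½π·65² = 6636.61, centroid at (65.00, 177.59).
triangular fin: A = ½·50·135 = 3375.00, centroid at (146.67, 45.00).
hole: A = −π·20² = -1256.64, centroid at (44.00, 100.00).
ΣA = 28254.98 mm², ΣAx̄ = 2138587.91 mm³, ΣAȳ = 2667286.80 mm³.
x̄ = 2138587.91/28254.98 = 75.69 mm; ȳ = 2667286.80/28254.98 = 94.40 mm.

x̄ = 75.69 mm, ȳ = 94.40 mm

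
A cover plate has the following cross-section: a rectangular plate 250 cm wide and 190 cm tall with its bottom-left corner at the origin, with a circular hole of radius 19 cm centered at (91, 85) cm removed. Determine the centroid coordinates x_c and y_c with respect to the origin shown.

x_c = 125.83 cm, y_c = 95.24 cm

Part | A | x̄ᵢ | ȳᵢ | A·x̄ᵢ | A·ȳᵢ
plate | 47500.00 | 125.00 | 95.00 | 5937500.00 | 4512500.00
hole | -1134.11 | 91.00 | 85.00 | -103204.46 | -96399.77
Σ | 46365.89 |  |  | 5834295.54 | 4416100.23
x_c = 5834295.54 / 46365.89 = 125.83 cm
y_c = 4416100.23 / 46365.89 = 95.24 cm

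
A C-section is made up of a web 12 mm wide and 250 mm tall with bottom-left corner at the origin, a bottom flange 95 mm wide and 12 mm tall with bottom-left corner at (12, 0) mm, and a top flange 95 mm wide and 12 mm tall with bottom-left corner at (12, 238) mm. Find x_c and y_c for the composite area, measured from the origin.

web: A = 12 × 250 = 3000.00, centroid at (6.00, 125.00).
bottom flange: A = 95 × 12 = 1140.00, centroid at (59.50, 6.00).
top flange: A = 95 × 12 = 1140.00, centroid at (59.50, 244.00).
ΣA = 5280.00 mm²
ΣAx_c = (3000.00)(6.00) + (1140.00)(59.50) + (1140.00)(59.50) = 153660.00 mm³
ΣAy_c = (3000.00)(125.00) + (1140.00)(6.00) + (1140.00)(244.00) = 660000.00 mm³
x_c = 153660.00 / 5280.00 = 29.10 mm
y_c = 660000.00 / 5280.00 = 125.00 mm

x_c = 29.10 mm, y_c = 125.00 mm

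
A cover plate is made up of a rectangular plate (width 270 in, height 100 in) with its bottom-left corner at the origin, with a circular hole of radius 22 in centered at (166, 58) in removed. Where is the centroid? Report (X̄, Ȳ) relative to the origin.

X̄ = 133.15 in, Ȳ = 49.52 in

plate: A = 270 × 100 = 27000.00, centroid at (135.00, 50.00).
hole: A = −π·22² = -1520.53, centroid at (166.00, 58.00).
ΣA = 25479.47 in², ΣAX̄ = 3392591.88 in³, ΣAȲ = 1261809.21 in³.
X̄ = 3392591.88/25479.47 = 133.15 in; Ȳ = 1261809.21/25479.47 = 49.52 in.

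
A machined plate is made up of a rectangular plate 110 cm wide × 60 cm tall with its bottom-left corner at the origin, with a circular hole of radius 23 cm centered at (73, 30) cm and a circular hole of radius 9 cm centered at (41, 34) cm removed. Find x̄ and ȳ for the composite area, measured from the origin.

Part | A | x̄ᵢ | ȳᵢ | A·x̄ᵢ | A·ȳᵢ
plate | 6600.00 | 55.00 | 30.00 | 363000.00 | 198000.00
hole 1 | -1661.90 | 73.00 | 30.00 | -121318.88 | -49857.08
hole 2 | -254.47 | 41.00 | 34.00 | -10433.23 | -8651.95
Σ | 4683.63 |  |  | 231247.89 | 139490.98
x̄ = 231247.89 / 4683.63 = 49.37 cm
ȳ = 139490.98 / 4683.63 = 29.78 cm

x̄ = 49.37 cm, ȳ = 29.78 cm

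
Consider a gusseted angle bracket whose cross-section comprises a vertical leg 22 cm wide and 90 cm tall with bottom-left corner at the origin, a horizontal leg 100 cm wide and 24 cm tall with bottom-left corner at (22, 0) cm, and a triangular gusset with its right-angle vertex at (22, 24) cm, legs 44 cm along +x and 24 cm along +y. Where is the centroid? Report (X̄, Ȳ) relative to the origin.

X̄ = 43.59 cm, Ȳ = 27.46 cm

vertical leg: A = 22 × 90 = 1980.00, centroid at (11.00, 45.00).
horizontal leg: A = 100 × 24 = 2400.00, centroid at (72.00, 12.00).
gusset: A = ½·44·24 = 528.00, centroid at (36.67, 32.00).
ΣA = 4908.00 cm², ΣAX̄ = 213940.00 cm³, ΣAȲ = 134796.00 cm³.
X̄ = 213940.00/4908.00 = 43.59 cm; Ȳ = 134796.00/4908.00 = 27.46 cm.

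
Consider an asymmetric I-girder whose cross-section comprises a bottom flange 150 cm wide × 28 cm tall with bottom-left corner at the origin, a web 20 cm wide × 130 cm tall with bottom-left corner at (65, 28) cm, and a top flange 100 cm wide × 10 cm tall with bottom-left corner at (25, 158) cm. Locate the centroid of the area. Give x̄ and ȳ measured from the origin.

x̄ = 75.00 cm, ȳ = 59.44 cm

bottom flange: A = 150 × 28 = 4200.00, centroid at (75.00, 14.00).
web: A = 20 × 130 = 2600.00, centroid at (75.00, 93.00).
top flange: A = 100 × 10 = 1000.00, centroid at (75.00, 163.00).
ΣA = 7800.00 cm², ΣAx̄ = 585000.00 cm³, ΣAȳ = 463600.00 cm³.
x̄ = 585000.00/7800.00 = 75.00 cm; ȳ = 463600.00/7800.00 = 59.44 cm.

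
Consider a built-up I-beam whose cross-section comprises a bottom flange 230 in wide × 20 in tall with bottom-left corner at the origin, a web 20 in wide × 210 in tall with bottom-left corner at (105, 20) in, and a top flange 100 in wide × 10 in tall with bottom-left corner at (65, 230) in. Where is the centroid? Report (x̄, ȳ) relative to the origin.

bottom flange: A = 230 × 20 = 4600.00, centroid at (115.00, 10.00).
web: A = 20 × 210 = 4200.00, centroid at (115.00, 125.00).
top flange: A = 100 × 10 = 1000.00, centroid at (115.00, 235.00).
ΣA = 9800.00 in²
ΣAx̄ = (4600.00)(115.00) + (4200.00)(115.00) + (1000.00)(115.00) = 1127000.00 in³
ΣAȳ = (4600.00)(10.00) + (4200.00)(125.00) + (1000.00)(235.00) = 806000.00 in³
x̄ = 1127000.00 / 9800.00 = 115.00 in
ȳ = 806000.00 / 9800.00 = 82.24 in

x̄ = 115.00 in, ȳ = 82.24 in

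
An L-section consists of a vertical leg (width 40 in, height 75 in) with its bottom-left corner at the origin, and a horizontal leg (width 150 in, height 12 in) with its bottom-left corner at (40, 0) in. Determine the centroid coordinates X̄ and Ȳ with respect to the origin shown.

X̄ = 55.62 in, Ȳ = 25.69 in

vertical leg: A = 40 × 75 = 3000.00, centroid at (20.00, 37.50).
horizontal leg: A = 150 × 12 = 1800.00, centroid at (115.00, 6.00).
ΣA = 4800.00 in², ΣAX̄ = 267000.00 in³, ΣAȲ = 123300.00 in³.
X̄ = 267000.00/4800.00 = 55.62 in; Ȳ = 123300.00/4800.00 = 25.69 in.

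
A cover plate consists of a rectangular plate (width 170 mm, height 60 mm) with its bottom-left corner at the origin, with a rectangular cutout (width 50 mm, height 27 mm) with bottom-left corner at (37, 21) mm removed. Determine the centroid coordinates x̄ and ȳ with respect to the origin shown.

Part | A | x̄ᵢ | ȳᵢ | A·x̄ᵢ | A·ȳᵢ
plate | 10200.00 | 85.00 | 30.00 | 867000.00 | 306000.00
hole | -1350.00 | 62.00 | 34.50 | -83700.00 | -46575.00
Σ | 8850.00 |  |  | 783300.00 | 259425.00
x̄ = 783300.00 / 8850.00 = 88.51 mm
ȳ = 259425.00 / 8850.00 = 29.31 mm

x̄ = 88.51 mm, ȳ = 29.31 mm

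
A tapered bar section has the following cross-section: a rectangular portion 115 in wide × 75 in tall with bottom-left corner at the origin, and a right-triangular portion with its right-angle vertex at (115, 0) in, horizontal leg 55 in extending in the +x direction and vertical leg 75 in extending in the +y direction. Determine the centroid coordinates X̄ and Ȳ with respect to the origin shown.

X̄ = 72.13 in, Ȳ = 35.09 in

rectangular portion: A = 115 × 75 = 8625.00, centroid at (57.50, 37.50).
triangular portion: A = ½·55·75 = 2062.50, centroid at (133.33, 25.00).
ΣA = 10687.50 in²
ΣAX̄ = (8625.00)(57.50) + (2062.50)(133.33) = 770937.50 in³
ΣAȲ = (8625.00)(37.50) + (2062.50)(25.00) = 375000.00 in³
X̄ = 770937.50 / 10687.50 = 72.13 in
Ȳ = 375000.00 / 10687.50 = 35.09 in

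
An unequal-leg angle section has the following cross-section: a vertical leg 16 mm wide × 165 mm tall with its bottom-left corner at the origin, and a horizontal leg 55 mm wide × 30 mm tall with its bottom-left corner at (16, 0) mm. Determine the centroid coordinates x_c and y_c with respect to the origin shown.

Part | A | x̄ᵢ | ȳᵢ | A·x̄ᵢ | A·ȳᵢ
vertical leg | 2640.00 | 8.00 | 82.50 | 21120.00 | 217800.00
horizontal leg | 1650.00 | 43.50 | 15.00 | 71775.00 | 24750.00
Σ | 4290.00 |  |  | 92895.00 | 242550.00
x_c = 92895.00 / 4290.00 = 21.65 mm
y_c = 242550.00 / 4290.00 = 56.54 mm

x_c = 21.65 mm, y_c = 56.54 mm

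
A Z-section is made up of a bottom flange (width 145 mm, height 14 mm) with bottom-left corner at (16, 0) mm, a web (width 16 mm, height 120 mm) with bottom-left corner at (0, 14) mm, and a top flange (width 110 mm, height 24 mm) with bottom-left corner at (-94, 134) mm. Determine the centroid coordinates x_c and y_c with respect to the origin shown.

Part | A | x̄ᵢ | ȳᵢ | A·x̄ᵢ | A·ȳᵢ
bottom flange | 2030.00 | 88.50 | 7.00 | 179655.00 | 14210.00
web | 1920.00 | 8.00 | 74.00 | 15360.00 | 142080.00
top flange | 2640.00 | -39.00 | 146.00 | -102960.00 | 385440.00
Σ | 6590.00 |  |  | 92055.00 | 541730.00
x_c = 92055.00 / 6590.00 = 13.97 mm
y_c = 541730.00 / 6590.00 = 82.20 mm

x_c = 13.97 mm, y_c = 82.20 mm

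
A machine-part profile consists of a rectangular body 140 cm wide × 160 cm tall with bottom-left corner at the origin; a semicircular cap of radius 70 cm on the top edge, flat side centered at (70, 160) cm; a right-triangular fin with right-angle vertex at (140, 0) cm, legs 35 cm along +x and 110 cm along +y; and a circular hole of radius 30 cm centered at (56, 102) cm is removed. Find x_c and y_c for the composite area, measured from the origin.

x_c = 76.74 cm, y_c = 103.94 cm

rectangular body: A = 140 × 160 = 22400.00, centroid at (70.00, 80.00).
semicircular top: A = ½π·70² = 7696.90, centroid at (70.00, 189.71).
triangular fin: A = ½·35·110 = 1925.00, centroid at (151.67, 36.67).
hole: A = −π·30² = -2827.43, centroid at (56.00, 102.00).
ΣA = 29194.47 cm², ΣAx_c = 2240405.20 cm³, ΣAy_c = 3034356.11 cm³.
x_c = 2240405.20/29194.47 = 76.74 cm; y_c = 3034356.11/29194.47 = 103.94 cm.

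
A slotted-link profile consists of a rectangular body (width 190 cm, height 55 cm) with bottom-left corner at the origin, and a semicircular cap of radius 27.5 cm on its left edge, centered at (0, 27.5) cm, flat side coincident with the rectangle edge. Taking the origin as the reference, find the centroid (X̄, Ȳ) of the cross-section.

X̄ = 84.11 cm, Ȳ = 27.50 cm

rectangular body: A = 190 × 55 = 10450.00, centroid at (95.00, 27.50).
semicircular end: A = ½π·27.5² = 1187.91, centroid at (-11.67, 27.50).
ΣA = 11637.91 cm², ΣAX̄ = 978885.42 cm³, ΣAȲ = 320042.65 cm³.
X̄ = 978885.42/11637.91 = 84.11 cm; Ȳ = 320042.65/11637.91 = 27.50 cm.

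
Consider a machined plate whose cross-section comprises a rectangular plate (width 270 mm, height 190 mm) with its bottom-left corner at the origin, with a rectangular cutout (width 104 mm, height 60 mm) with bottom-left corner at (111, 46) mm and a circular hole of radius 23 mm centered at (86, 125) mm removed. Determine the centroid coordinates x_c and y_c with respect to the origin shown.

plate: A = 270 × 190 = 51300.00, centroid at (135.00, 95.00).
hole 1: A = −(104 × 60) = -6240.00, centroid at (163.00, 76.00).
hole 2: A = −π·23² = -1661.90, centroid at (86.00, 125.00).
ΣA = 43398.10 mm²
ΣAx_c = (51300.00)(135.00) + (-6240.00)(163.00) + (-1661.90)(86.00) = 5765456.38 mm³
ΣAy_c = (51300.00)(95.00) + (-6240.00)(76.00) + (-1661.90)(125.00) = 4191522.19 mm³
x_c = 5765456.38 / 43398.10 = 132.85 mm
y_c = 4191522.19 / 43398.10 = 96.58 mm

x_c = 132.85 mm, y_c = 96.58 mm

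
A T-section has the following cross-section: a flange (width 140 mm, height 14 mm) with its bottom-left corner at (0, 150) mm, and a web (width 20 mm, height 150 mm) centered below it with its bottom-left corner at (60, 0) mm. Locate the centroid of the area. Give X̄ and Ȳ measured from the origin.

X̄ = 70.00 mm, Ȳ = 107.40 mm

web: A = 20 × 150 = 3000.00, centroid at (70.00, 75.00).
flange: A = 140 × 14 = 1960.00, centroid at (70.00, 157.00).
ΣA = 4960.00 mm², ΣAX̄ = 347200.00 mm³, ΣAȲ = 532720.00 mm³.
X̄ = 347200.00/4960.00 = 70.00 mm; Ȳ = 532720.00/4960.00 = 107.40 mm.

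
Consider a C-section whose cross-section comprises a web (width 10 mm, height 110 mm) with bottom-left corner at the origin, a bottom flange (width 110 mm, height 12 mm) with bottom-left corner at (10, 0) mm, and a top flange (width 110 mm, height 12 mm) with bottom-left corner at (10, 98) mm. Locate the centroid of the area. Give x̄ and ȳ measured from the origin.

Part | A | x̄ᵢ | ȳᵢ | A·x̄ᵢ | A·ȳᵢ
web | 1100.00 | 5.00 | 55.00 | 5500.00 | 60500.00
bottom flange | 1320.00 | 65.00 | 6.00 | 85800.00 | 7920.00
top flange | 1320.00 | 65.00 | 104.00 | 85800.00 | 137280.00
Σ | 3740.00 |  |  | 177100.00 | 205700.00
x̄ = 177100.00 / 3740.00 = 47.35 mm
ȳ = 205700.00 / 3740.00 = 55.00 mm

x̄ = 47.35 mm, ȳ = 55.00 mm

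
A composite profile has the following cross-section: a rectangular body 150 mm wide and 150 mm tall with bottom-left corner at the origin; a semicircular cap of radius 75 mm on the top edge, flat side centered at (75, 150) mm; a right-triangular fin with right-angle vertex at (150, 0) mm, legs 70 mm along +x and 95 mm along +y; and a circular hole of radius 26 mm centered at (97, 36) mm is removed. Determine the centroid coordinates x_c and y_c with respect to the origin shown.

Part | A | x̄ᵢ | ȳᵢ | A·x̄ᵢ | A·ȳᵢ
rectangular body | 22500.00 | 75.00 | 75.00 | 1687500.00 | 1687500.00
semicircular top | 8835.73 | 75.00 | 181.83 | 662679.70 | 1606609.40
triangular fin | 3325.00 | 173.33 | 31.67 | 576333.33 | 105291.67
hole | -2123.72 | 97.00 | 36.00 | -206000.51 | -76453.80
Σ | 32537.01 |  |  | 2720512.52 | 3322947.27
x_c = 2720512.52 / 32537.01 = 83.61 mm
y_c = 3322947.27 / 32537.01 = 102.13 mm

x_c = 83.61 mm, y_c = 102.13 mm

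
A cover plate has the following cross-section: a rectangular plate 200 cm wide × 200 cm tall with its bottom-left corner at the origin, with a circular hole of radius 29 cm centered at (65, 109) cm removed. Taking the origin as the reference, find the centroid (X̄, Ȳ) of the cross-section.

X̄ = 102.48 cm, Ȳ = 99.36 cm

plate: A = 200 × 200 = 40000.00, centroid at (100.00, 100.00).
hole: A = −π·29² = -2642.08, centroid at (65.00, 109.00).
ΣA = 37357.92 cm²
ΣAX̄ = (40000.00)(100.00) + (-2642.08)(65.00) = 3828264.84 cm³
ΣAȲ = (40000.00)(100.00) + (-2642.08)(109.00) = 3712013.34 cm³
X̄ = 3828264.84 / 37357.92 = 102.48 cm
Ȳ = 3712013.34 / 37357.92 = 99.36 cm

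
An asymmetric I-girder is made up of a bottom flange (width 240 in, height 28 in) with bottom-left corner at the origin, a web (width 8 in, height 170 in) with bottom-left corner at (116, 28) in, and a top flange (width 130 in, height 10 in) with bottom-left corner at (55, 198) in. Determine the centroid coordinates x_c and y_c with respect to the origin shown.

x_c = 120.00 in, y_c = 54.55 in

Part | A | x̄ᵢ | ȳᵢ | A·x̄ᵢ | A·ȳᵢ
bottom flange | 6720.00 | 120.00 | 14.00 | 806400.00 | 94080.00
web | 1360.00 | 120.00 | 113.00 | 163200.00 | 153680.00
top flange | 1300.00 | 120.00 | 203.00 | 156000.00 | 263900.00
Σ | 9380.00 |  |  | 1125600.00 | 511660.00
x_c = 1125600.00 / 9380.00 = 120.00 in
y_c = 511660.00 / 9380.00 = 54.55 in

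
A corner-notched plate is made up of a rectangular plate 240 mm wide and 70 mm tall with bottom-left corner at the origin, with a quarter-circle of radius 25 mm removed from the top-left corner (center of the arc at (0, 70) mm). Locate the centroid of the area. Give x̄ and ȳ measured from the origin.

plate: A = 240 × 70 = 16800.00, centroid at (120.00, 35.00).
removed quarter-circle: A = −¼π·25² = -490.87, centroid at (10.61, 59.39).
ΣA = 16309.13 mm², ΣAx̄ = 2010791.67 mm³, ΣAȳ = 558847.16 mm³.
x̄ = 2010791.67/16309.13 = 123.29 mm; ȳ = 558847.16/16309.13 = 34.27 mm.

x̄ = 123.29 mm, ȳ = 34.27 mm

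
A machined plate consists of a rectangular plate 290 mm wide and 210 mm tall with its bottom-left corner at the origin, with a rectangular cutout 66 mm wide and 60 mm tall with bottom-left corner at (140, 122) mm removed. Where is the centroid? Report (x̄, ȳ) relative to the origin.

x̄ = 143.05 mm, ȳ = 101.73 mm

plate: A = 290 × 210 = 60900.00, centroid at (145.00, 105.00).
hole: A = −(66 × 60) = -3960.00, centroid at (173.00, 152.00).
ΣA = 56940.00 mm², ΣAx̄ = 8145420.00 mm³, ΣAȳ = 5792580.00 mm³.
x̄ = 8145420.00/56940.00 = 143.05 mm; ȳ = 5792580.00/56940.00 = 101.73 mm.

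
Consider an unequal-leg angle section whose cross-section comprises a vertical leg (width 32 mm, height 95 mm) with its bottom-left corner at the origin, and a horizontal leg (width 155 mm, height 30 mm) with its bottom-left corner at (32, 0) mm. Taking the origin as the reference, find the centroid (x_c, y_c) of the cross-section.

x_c = 72.54 mm, y_c = 27.85 mm

vertical leg: A = 32 × 95 = 3040.00, centroid at (16.00, 47.50).
horizontal leg: A = 155 × 30 = 4650.00, centroid at (109.50, 15.00).
ΣA = 7690.00 mm²
ΣAx_c = (3040.00)(16.00) + (4650.00)(109.50) = 557815.00 mm³
ΣAy_c = (3040.00)(47.50) + (4650.00)(15.00) = 214150.00 mm³
x_c = 557815.00 / 7690.00 = 72.54 mm
y_c = 214150.00 / 7690.00 = 27.85 mm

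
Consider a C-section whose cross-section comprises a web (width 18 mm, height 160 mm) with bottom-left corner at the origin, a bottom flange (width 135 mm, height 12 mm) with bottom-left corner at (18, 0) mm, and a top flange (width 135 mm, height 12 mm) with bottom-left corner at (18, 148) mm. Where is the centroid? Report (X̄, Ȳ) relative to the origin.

web: A = 18 × 160 = 2880.00, centroid at (9.00, 80.00).
bottom flange: A = 135 × 12 = 1620.00, centroid at (85.50, 6.00).
top flange: A = 135 × 12 = 1620.00, centroid at (85.50, 154.00).
ΣA = 6120.00 mm², ΣAX̄ = 302940.00 mm³, ΣAȲ = 489600.00 mm³.
X̄ = 302940.00/6120.00 = 49.50 mm; Ȳ = 489600.00/6120.00 = 80.00 mm.

X̄ = 49.50 mm, Ȳ = 80.00 mm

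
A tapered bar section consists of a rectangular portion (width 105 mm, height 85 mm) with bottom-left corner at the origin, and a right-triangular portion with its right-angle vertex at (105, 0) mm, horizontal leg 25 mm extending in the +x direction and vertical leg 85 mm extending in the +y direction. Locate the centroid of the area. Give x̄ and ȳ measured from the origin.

rectangular portion: A = 105 × 85 = 8925.00, centroid at (52.50, 42.50).
triangular portion: A = ½·25·85 = 1062.50, centroid at (113.33, 28.33).
ΣA = 9987.50 mm², ΣAx̄ = 588979.17 mm³, ΣAȳ = 409416.67 mm³.
x̄ = 588979.17/9987.50 = 58.97 mm; ȳ = 409416.67/9987.50 = 40.99 mm.

x̄ = 58.97 mm, ȳ = 40.99 mm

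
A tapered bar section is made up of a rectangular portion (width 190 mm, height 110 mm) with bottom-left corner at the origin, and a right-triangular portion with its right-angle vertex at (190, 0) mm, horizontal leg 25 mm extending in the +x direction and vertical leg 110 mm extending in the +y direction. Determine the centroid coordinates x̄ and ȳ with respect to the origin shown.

rectangular portion: A = 190 × 110 = 20900.00, centroid at (95.00, 55.00).
triangular portion: A = ½·25·110 = 1375.00, centroid at (198.33, 36.67).
ΣA = 22275.00 mm²
ΣAx̄ = (20900.00)(95.00) + (1375.00)(198.33) = 2258208.33 mm³
ΣAȳ = (20900.00)(55.00) + (1375.00)(36.67) = 1199916.67 mm³
x̄ = 2258208.33 / 22275.00 = 101.38 mm
ȳ = 1199916.67 / 22275.00 = 53.87 mm

x̄ = 101.38 mm, ȳ = 53.87 mm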